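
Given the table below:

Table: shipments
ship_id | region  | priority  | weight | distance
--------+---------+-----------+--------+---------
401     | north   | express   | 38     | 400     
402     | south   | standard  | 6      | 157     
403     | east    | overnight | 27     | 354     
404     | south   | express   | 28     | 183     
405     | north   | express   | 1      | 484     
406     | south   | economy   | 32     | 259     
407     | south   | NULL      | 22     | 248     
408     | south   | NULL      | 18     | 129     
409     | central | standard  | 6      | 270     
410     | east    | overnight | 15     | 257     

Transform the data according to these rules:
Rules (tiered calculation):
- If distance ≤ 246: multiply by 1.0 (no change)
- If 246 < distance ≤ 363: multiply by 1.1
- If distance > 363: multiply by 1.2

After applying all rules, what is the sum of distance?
3056.6

Step 1: Tier 1 (distance ≤ 246): 3 records, sum = 469 × 1.0 = 469.0
Step 2: Tier 2 (246 < distance ≤ 363): 5 records, sum = 1388 × 1.1 = 1526.8
Step 3: Tier 3 (distance > 363): 2 records, sum = 884 × 1.2 = 1060.8
Step 4: Final sum = 469.0 + 1526.8 + 1060.8 = 3056.6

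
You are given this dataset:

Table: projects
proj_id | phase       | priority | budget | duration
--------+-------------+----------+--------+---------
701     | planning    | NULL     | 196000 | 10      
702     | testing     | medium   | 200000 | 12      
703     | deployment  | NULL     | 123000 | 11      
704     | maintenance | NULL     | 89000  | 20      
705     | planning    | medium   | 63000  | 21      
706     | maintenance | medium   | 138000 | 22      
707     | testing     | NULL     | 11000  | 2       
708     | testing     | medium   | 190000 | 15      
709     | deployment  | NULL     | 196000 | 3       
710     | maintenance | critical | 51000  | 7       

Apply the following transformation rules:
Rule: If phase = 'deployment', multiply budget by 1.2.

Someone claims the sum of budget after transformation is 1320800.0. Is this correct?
Yes, the result is correct.

Step 1: Calculate the correct sum after transformation
Step 2: Apply multiplier 1.2 to records where phase = 'deployment'
Step 3: Correct result = 1320800.0
Step 4: Claimed result = 1320800.0
Step 5: 1320800.0 = 1320800.0 ✓
Conclusion: The claimed result is correct.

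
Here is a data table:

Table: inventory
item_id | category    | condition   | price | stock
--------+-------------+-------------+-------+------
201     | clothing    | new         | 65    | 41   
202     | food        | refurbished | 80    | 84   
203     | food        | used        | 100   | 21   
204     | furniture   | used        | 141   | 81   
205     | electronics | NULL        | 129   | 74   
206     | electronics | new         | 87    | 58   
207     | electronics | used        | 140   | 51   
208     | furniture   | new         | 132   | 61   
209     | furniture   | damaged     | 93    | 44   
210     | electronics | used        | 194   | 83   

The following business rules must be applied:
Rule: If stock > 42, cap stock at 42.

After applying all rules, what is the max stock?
42

Step 1: Original maximum stock = 84
Step 2: Apply cap at 42
Step 3: 8 records had stock > 42 and were capped
Step 4: Maximum after transformation = 42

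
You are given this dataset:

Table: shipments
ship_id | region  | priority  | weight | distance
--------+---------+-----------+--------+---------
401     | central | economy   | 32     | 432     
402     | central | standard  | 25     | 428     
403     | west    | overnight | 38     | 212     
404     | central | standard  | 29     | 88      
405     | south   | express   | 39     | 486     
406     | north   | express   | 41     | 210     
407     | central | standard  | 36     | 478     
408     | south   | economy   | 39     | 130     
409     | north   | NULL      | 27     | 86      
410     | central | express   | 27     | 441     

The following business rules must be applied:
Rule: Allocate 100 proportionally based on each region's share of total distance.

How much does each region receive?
central: 62.42, north: 9.9, south: 20.6, west: 7.09

Step 1: Calculate total distance = 2991
Step 2: Calculate each region's proportion:
  central: 1867/2991 = 62.42% → 62.42
  north: 296/2991 = 9.90% → 9.9
  south: 616/2991 = 20.60% → 20.6
  west: 212/2991 = 7.09% → 7.09
Step 3: Verify: sum of allocations ≈ 100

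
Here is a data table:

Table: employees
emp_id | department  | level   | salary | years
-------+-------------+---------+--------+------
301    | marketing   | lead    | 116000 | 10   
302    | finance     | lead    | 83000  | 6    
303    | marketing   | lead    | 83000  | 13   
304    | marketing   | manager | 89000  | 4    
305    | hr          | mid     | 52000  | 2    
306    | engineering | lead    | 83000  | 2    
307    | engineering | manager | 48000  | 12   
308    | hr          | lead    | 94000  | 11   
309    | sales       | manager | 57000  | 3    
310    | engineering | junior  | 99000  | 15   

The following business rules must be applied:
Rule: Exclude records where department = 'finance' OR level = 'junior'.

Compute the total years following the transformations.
57

Step 1: Find records where department = 'finance' OR level = 'junior'
Step 2: 2 records match, summing to 21
Step 3: Original sum: 78
Step 4: Remaining sum = 78 - 21 = 57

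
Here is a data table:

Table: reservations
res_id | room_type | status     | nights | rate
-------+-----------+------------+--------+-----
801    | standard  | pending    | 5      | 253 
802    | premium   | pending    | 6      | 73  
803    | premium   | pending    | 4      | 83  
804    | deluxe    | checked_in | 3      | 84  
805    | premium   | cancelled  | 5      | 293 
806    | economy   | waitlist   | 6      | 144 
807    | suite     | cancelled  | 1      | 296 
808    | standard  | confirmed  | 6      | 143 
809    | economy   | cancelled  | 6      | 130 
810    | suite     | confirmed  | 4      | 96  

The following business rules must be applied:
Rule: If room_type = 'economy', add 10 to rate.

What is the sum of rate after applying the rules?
1615

Step 1: Count records where room_type = 'economy': 2
Step 2: Total bonus added: 2 × 10 = 20
Step 3: Original sum of rate: 1595
Step 4: Final sum = 1595 + 20 = 1615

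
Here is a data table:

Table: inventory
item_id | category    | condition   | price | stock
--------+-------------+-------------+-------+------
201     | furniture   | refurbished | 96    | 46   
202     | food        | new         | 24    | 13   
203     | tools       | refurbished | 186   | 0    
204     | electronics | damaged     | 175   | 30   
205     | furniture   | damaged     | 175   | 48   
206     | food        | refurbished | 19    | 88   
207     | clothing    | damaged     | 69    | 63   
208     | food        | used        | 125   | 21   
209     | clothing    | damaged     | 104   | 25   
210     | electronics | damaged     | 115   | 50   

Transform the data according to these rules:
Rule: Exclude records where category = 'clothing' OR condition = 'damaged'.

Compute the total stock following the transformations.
168

Step 1: Find records where category = 'clothing' OR condition = 'damaged'
Step 2: 5 records match, summing to 216
Step 3: Original sum: 384
Step 4: Remaining sum = 384 - 216 = 168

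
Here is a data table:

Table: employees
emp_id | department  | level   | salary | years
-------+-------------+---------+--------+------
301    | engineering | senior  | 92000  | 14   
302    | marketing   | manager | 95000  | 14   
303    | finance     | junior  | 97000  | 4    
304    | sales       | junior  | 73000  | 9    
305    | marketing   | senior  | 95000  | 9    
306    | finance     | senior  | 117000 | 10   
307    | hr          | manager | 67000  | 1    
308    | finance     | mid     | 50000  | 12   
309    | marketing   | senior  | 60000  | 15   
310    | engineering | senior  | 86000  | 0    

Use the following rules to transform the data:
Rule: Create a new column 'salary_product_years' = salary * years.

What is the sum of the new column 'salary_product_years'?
7255000

Step 1: For each record, compute salary * years
Example calculations:
  92000 * 14 = 1288000
  95000 * 14 = 1330000
  97000 * 4 = 388000
  ...
Step 2: Sum all derived values
Step 3: Total = 7255000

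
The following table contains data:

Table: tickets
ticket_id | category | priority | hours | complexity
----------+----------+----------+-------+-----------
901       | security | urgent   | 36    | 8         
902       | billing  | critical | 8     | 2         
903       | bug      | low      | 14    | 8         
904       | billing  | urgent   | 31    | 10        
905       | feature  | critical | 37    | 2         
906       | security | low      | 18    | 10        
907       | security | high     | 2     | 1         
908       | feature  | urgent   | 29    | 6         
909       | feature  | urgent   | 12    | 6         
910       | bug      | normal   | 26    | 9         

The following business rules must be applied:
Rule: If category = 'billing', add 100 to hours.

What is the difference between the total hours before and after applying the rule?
200

Step 1: Original sum of hours = 213
Step 2: 2 records have category = 'billing'
Step 3: Each affected record changes by 100
Step 4: Total change = 2 × 100 = 200
Step 5: New sum = 213 + 200 = 413
Step 6: Difference = |413 - 213| = 200
        (Sum increased by 200)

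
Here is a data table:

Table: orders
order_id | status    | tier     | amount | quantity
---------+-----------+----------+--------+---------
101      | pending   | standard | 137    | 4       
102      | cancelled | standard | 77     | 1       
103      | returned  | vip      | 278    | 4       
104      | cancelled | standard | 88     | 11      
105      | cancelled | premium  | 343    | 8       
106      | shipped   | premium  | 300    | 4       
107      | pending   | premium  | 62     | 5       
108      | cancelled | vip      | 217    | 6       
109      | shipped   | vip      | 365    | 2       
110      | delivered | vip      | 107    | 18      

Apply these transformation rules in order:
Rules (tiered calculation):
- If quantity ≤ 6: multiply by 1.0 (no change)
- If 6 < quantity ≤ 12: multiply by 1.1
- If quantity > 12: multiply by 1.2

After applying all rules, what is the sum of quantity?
68.5

Step 1: Tier 1 (quantity ≤ 6): 7 records, sum = 26 × 1.0 = 26.0
Step 2: Tier 2 (6 < quantity ≤ 12): 2 records, sum = 19 × 1.1 = 20.9
Step 3: Tier 3 (quantity > 12): 1 records, sum = 18 × 1.2 = 21.6
Step 4: Final sum = 26.0 + 20.9 + 21.6 = 68.5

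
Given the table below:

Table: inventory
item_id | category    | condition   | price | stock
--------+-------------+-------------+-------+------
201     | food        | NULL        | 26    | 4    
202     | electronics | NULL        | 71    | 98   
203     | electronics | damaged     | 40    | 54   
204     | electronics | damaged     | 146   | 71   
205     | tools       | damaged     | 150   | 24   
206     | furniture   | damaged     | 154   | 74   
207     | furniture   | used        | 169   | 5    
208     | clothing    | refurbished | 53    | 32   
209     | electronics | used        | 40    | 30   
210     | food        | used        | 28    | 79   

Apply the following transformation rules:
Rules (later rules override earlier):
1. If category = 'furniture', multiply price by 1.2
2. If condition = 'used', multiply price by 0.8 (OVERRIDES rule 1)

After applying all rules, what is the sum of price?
860.4

Step 1: Rule 2 takes priority for records with condition = 'used'
  - 3 records: 237 × 0.8 = 189.6
Step 2: Rule 1 applies to remaining records with category = 'furniture'
  - 1 records: 154 × 1.2 = 184.8
Step 3: Other records unchanged: 486
Step 4: Final sum = 189.6 + 184.8 + 486 = 860.4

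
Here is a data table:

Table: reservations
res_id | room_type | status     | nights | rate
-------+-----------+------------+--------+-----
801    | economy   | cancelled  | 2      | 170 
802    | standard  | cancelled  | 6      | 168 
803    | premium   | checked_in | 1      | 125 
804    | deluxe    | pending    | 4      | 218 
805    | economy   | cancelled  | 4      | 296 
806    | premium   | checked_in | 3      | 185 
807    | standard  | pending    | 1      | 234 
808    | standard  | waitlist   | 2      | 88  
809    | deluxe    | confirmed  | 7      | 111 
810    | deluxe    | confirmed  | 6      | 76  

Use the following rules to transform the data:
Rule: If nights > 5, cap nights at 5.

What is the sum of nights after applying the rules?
32

Step 1: 3 records have nights > 5
Step 2: These records originally summed to 19
Step 3: After capping: 3 × 5 = 15
Step 4: Unaffected records sum: 17
Step 5: Final sum = 15 + 17 = 32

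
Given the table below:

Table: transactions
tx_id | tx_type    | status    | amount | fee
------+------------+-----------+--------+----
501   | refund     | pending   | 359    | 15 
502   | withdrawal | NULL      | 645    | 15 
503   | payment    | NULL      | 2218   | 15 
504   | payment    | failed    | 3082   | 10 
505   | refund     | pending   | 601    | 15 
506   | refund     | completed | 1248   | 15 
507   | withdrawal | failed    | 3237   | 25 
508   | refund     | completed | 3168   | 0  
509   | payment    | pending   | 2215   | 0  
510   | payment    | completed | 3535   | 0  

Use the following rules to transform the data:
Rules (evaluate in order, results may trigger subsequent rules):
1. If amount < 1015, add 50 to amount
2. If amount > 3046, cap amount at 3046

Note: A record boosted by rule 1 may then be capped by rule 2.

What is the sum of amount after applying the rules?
19620

Step 1: Apply rule 1 to records with amount < 1015
  - 3 records get bonus of 50
  - Of these, 0 records then exceed 3046 and get capped
Step 2: Apply rule 2 to records with amount > 3046
  - 4 records (original) are capped
Step 3: Calculate final sum = 19620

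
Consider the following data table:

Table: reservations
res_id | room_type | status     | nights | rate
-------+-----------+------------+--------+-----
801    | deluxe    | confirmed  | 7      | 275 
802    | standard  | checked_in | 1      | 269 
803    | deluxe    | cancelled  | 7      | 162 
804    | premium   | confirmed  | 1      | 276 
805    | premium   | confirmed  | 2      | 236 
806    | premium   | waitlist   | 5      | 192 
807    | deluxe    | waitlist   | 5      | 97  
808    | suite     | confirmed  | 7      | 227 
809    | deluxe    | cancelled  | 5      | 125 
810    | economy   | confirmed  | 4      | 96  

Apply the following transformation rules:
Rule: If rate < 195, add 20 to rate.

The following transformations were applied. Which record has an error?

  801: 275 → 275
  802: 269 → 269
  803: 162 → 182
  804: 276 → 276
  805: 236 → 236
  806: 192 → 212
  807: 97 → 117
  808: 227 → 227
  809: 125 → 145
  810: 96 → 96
Record 810 has an error. The correct transformed value should be 116, not 96.

Step 1: Check each record against the rule
Step 2: Record 810 has rate = 96
Step 3: Since 96 < 195, the bonus should have been applied
Step 4: Correct value = 116, but claimed value = 96
Conclusion: Record 810 has the error.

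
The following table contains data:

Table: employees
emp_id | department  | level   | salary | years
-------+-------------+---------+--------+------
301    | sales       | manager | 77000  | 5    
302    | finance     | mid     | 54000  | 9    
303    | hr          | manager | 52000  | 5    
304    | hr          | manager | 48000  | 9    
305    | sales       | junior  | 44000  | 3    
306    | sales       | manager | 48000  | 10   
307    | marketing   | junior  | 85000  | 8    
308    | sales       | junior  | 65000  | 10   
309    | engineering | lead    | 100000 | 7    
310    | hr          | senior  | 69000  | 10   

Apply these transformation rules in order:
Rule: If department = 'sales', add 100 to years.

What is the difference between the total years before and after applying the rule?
400

Step 1: Original sum of years = 76
Step 2: 4 records have department = 'sales'
Step 3: Each affected record changes by 100
Step 4: Total change = 4 × 100 = 400
Step 5: New sum = 76 + 400 = 476
Step 6: Difference = |476 - 76| = 400
        (Sum increased by 400)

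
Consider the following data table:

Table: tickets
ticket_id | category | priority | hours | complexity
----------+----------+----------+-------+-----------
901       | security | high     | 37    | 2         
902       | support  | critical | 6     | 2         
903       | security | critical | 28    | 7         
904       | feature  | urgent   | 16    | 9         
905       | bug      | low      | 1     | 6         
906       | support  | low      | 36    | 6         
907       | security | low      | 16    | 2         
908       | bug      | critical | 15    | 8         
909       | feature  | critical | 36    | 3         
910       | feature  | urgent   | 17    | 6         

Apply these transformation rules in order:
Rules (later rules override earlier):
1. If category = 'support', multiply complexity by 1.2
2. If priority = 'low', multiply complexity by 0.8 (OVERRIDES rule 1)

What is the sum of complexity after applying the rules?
48.6

Step 1: Rule 2 takes priority for records with priority = 'low'
  - 3 records: 14 × 0.8 = 11.2
Step 2: Rule 1 applies to remaining records with category = 'support'
  - 1 records: 2 × 1.2 = 2.4
Step 3: Other records unchanged: 35
Step 4: Final sum = 11.2 + 2.4 + 35 = 48.6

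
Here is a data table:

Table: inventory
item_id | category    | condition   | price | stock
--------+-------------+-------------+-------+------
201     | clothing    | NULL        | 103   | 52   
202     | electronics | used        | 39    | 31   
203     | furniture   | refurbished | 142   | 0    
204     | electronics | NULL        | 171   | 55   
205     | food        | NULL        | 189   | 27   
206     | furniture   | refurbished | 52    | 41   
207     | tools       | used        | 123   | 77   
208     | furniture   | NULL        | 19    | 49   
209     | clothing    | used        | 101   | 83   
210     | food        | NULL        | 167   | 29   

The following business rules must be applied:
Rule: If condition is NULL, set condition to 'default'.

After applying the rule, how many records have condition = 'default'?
5

Step 1: Count records where condition IS NULL
Step 2: Found 5 records with NULL condition
Step 3: These records will have condition set to 'default'
Step 4: Records already having condition = 'default': 0
Step 5: Answer: 5 + 0 = 5 records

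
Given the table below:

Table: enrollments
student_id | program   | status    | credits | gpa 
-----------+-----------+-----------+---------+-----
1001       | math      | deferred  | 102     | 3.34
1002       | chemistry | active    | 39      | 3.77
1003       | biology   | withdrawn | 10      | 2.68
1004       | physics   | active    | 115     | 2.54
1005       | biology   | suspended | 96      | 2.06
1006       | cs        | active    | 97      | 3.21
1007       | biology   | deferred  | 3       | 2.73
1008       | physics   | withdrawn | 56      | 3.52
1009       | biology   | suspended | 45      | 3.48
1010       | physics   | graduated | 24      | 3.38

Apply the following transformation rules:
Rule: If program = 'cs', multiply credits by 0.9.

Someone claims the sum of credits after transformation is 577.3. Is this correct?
Yes, the result is correct.

Step 1: Calculate the correct sum after transformation
Step 2: Apply multiplier 0.9 to records where program = 'cs'
Step 3: Correct result = 577.3
Step 4: Claimed result = 577.3
Step 5: 577.3 = 577.3 ✓
Conclusion: The claimed result is correct.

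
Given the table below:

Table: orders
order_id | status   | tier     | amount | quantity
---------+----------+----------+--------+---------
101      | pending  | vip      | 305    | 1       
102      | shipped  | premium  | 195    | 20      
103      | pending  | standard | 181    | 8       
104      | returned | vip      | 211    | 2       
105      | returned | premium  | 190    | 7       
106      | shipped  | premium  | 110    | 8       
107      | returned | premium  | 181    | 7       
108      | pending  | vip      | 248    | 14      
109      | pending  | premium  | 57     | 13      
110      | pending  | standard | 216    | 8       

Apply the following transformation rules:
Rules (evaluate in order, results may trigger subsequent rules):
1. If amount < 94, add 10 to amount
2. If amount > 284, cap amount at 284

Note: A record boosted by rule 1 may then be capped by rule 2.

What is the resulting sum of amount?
1883

Step 1: Apply rule 1 to records with amount < 94
  - 1 records get bonus of 10
  - Of these, 0 records then exceed 284 and get capped
Step 2: Apply rule 2 to records with amount > 284
  - 1 records (original) are capped
Step 3: Calculate final sum = 1883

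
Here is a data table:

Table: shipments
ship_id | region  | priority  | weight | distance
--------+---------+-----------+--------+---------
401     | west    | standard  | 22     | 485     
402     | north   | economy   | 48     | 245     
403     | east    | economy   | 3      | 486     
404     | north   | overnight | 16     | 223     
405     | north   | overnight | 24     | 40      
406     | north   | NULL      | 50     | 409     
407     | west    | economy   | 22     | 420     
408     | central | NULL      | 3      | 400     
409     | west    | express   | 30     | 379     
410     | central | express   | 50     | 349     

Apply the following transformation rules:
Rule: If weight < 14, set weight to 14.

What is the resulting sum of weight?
290

Step 1: 2 records have weight < 14
Step 2: These records originally summed to 6
Step 3: After setting to minimum: 2 × 14 = 28
Step 4: Unaffected records sum: 262
Step 5: Final sum = 28 + 262 = 290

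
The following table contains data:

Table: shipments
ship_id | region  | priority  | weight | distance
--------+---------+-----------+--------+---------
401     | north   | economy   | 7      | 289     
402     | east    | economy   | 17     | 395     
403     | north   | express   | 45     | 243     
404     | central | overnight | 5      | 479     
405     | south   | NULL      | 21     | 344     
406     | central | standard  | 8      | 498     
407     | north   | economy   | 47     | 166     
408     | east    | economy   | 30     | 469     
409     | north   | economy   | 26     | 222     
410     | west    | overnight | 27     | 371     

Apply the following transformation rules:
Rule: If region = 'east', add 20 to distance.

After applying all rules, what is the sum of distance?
3516

Step 1: Count records where region = 'east': 2
Step 2: Total bonus added: 2 × 20 = 40
Step 3: Original sum of distance: 3476
Step 4: Final sum = 3476 + 40 = 3516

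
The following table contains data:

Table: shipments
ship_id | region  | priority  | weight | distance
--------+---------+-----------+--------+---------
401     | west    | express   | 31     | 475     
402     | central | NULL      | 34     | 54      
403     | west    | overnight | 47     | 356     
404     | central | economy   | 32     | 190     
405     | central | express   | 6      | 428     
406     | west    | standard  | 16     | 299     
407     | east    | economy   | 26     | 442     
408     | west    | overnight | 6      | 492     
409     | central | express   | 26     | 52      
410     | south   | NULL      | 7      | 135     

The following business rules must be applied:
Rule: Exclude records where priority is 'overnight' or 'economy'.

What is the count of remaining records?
6

Step 1: Count records to exclude
  - 2 (overnight) + 2 (economy) = 4 records
Step 2: Total records: 10
Step 3: Remaining = 10 - 4 = 6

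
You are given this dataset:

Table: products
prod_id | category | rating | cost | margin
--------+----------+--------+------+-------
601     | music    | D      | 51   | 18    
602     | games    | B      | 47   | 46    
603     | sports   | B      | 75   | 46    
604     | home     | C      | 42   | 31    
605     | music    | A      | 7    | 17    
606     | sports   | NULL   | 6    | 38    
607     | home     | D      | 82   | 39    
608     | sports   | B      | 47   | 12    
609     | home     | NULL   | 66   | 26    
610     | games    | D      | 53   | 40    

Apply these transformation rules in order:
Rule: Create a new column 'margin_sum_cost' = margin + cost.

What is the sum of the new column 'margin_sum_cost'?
789

Step 1: For each record, compute margin + cost
Example calculations:
  18 + 51 = 69
  46 + 47 = 93
  46 + 75 = 121
  ...
Step 2: Sum all derived values
Step 3: Total = 789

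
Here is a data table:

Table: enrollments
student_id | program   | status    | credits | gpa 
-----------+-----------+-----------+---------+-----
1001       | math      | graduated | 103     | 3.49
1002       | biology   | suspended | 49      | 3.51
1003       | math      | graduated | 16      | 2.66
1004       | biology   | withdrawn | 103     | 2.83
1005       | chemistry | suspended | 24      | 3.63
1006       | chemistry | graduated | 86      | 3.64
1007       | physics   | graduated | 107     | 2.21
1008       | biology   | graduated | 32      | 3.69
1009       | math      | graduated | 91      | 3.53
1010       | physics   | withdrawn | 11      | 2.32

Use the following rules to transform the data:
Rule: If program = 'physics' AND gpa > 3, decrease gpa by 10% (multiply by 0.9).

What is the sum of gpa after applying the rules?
31.51

Step 1: Find records where program = 'physics' AND gpa > 3
Step 2: 0 records match, summing to 0
Step 3: After multiplier: 0 × 0.9 = 0.0
Step 4: Unaffected records sum: 31.51
Step 5: Final sum = 0.0 + 31.51 = 31.51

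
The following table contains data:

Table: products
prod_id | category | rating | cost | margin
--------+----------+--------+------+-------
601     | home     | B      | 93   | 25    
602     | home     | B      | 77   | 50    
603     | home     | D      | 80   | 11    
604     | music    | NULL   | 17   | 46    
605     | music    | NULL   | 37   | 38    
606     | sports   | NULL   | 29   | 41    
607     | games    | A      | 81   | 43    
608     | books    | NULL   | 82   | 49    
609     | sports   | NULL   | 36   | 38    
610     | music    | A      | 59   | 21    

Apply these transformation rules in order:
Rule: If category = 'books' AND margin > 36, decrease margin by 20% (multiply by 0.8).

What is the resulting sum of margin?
352.2

Step 1: Find records where category = 'books' AND margin > 36
Step 2: 1 records match, summing to 49
Step 3: After multiplier: 49 × 0.8 = 39.2
Step 4: Unaffected records sum: 313
Step 5: Final sum = 39.2 + 313 = 352.2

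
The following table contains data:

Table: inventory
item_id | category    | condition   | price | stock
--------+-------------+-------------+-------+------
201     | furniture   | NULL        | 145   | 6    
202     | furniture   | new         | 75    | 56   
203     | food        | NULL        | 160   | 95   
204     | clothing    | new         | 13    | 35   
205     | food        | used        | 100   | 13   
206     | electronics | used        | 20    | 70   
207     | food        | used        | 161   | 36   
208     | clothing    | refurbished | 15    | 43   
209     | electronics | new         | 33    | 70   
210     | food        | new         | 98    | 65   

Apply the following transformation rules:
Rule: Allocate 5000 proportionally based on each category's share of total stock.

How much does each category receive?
clothing: 797.55, electronics: 1431.49, food: 2137.01, furniture: 633.95

Step 1: Calculate total stock = 489
Step 2: Calculate each category's proportion:
  clothing: 78/489 = 15.95% → 797.55
  electronics: 140/489 = 28.63% → 1431.49
  food: 209/489 = 42.74% → 2137.01
  furniture: 62/489 = 12.68% → 633.95
Step 3: Verify: sum of allocations ≈ 5000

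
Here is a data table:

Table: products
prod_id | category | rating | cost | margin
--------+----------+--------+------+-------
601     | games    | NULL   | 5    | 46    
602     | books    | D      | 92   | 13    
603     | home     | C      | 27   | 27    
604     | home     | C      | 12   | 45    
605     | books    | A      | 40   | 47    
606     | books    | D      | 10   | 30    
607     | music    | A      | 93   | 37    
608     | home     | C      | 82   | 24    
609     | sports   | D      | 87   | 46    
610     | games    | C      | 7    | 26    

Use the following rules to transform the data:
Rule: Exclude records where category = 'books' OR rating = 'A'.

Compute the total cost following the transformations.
220

Step 1: Find records where category = 'books' OR rating = 'A'
Step 2: 4 records match, summing to 235
Step 3: Original sum: 455
Step 4: Remaining sum = 455 - 235 = 220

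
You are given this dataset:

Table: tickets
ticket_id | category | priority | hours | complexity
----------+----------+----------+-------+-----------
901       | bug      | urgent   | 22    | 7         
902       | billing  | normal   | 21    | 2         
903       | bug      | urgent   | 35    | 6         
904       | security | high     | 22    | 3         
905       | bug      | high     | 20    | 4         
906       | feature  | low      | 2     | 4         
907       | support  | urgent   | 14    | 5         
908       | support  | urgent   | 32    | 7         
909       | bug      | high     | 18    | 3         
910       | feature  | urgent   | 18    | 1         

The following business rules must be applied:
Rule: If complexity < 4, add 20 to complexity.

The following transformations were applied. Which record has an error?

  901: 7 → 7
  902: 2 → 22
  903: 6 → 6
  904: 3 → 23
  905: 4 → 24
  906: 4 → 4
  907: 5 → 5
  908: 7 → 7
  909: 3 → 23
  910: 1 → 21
Record 905 has an error. The correct transformed value should be 4, not 24.

Step 1: Check each record against the rule
Step 2: Record 905 has complexity = 4
Step 3: Since 4 >= 4, the bonus should not have been applied
Step 4: Correct value = 4, but claimed value = 24
Conclusion: Record 905 has the error.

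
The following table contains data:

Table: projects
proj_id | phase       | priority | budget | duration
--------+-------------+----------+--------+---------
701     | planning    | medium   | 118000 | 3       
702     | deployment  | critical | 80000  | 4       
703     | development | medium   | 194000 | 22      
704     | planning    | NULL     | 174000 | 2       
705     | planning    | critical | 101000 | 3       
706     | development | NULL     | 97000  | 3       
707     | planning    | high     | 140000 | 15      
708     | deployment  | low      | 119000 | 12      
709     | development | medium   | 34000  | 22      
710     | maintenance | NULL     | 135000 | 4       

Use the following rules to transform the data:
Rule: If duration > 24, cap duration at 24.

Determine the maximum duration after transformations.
22

Step 1: Original maximum duration = 22
Step 2: Check cap of 24 against maximum
Step 3: No records exceed the cap (max 22 <= cap 24), so no capping applies
Step 4: Maximum after transformation = 22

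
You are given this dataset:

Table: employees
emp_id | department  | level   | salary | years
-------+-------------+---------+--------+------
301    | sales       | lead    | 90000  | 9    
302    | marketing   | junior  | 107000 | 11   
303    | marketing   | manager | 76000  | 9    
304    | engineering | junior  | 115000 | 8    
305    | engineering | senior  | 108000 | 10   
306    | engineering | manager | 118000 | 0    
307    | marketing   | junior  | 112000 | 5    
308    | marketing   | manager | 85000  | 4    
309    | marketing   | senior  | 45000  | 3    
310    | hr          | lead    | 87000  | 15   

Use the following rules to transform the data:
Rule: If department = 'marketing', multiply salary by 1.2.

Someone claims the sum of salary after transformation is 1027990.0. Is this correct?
No, the correct result is 1028000.0.

Step 1: Calculate the correct sum after transformation
Step 2: Apply multiplier 1.2 to records where department = 'marketing'
Step 3: Correct result = 1028000.0
Step 4: Claimed result = 1027990.0
Step 5: 1028000.0 ≠ 1027990.0
Conclusion: The claimed result is incorrect. The correct answer is 1028000.0.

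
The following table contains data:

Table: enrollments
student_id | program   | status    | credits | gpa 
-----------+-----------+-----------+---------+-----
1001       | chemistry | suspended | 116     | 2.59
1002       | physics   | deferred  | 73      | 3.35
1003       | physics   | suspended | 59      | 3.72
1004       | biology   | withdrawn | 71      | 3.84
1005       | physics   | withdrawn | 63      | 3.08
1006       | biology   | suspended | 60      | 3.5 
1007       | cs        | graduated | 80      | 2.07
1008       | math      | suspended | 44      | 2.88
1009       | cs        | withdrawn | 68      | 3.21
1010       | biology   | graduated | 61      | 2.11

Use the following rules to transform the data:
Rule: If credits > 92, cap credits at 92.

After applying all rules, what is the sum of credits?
671

Step 1: 1 records have credits > 92
Step 2: These records originally summed to 116
Step 3: After capping: 1 × 92 = 92
Step 4: Unaffected records sum: 579
Step 5: Final sum = 92 + 579 = 671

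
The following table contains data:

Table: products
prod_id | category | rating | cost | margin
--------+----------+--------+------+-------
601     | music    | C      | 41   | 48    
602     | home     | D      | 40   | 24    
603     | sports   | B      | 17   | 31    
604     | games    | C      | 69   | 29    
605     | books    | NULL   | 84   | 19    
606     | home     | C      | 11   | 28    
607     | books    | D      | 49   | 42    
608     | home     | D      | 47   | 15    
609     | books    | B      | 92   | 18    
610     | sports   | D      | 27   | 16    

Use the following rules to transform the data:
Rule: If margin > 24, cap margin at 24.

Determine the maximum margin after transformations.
24

Step 1: Original maximum margin = 48
Step 2: Apply cap at 24
Step 3: 5 records had margin > 24 and were capped
Step 4: Maximum after transformation = 24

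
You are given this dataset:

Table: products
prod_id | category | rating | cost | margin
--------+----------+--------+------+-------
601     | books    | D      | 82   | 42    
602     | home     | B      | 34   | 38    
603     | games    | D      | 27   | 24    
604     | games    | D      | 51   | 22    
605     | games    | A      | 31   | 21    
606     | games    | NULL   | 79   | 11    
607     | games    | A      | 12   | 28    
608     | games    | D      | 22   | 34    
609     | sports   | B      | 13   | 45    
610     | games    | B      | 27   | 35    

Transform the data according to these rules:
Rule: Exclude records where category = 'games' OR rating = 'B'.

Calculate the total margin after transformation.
42

Step 1: Find records where category = 'games' OR rating = 'B'
Step 2: 9 records match, summing to 258
Step 3: Original sum: 300
Step 4: Remaining sum = 300 - 258 = 42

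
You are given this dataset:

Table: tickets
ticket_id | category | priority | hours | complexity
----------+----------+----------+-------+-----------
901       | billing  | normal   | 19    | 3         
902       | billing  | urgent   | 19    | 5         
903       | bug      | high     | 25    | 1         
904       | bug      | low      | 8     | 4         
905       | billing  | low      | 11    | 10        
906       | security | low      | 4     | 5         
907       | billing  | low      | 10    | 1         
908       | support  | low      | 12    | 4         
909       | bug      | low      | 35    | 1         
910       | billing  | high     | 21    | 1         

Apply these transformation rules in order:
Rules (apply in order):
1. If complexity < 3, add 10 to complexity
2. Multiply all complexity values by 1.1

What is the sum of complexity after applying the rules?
82.5

Step 1: Apply Rule 1 - Add 10 to records with complexity < 3
  - 4 records affected: 4 + (4 × 10) = 44
  - Unaffected records: 31
  - Sum after Rule 1: 75
Step 2: Apply Rule 2 - Multiply all by 1.1
  - 75 × 1.1 = 82.5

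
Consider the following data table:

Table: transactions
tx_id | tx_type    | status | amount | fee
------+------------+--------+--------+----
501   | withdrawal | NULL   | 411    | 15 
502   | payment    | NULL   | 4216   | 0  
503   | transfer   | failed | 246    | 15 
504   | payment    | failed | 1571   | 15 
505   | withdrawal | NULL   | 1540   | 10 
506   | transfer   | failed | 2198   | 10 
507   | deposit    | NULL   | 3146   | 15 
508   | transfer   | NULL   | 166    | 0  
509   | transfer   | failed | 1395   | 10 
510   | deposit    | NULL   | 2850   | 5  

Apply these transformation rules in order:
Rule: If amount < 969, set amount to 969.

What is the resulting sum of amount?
19823

Step 1: 3 records have amount < 969
Step 2: These records originally summed to 823
Step 3: After setting to minimum: 3 × 969 = 2907
Step 4: Unaffected records sum: 16916
Step 5: Final sum = 2907 + 16916 = 19823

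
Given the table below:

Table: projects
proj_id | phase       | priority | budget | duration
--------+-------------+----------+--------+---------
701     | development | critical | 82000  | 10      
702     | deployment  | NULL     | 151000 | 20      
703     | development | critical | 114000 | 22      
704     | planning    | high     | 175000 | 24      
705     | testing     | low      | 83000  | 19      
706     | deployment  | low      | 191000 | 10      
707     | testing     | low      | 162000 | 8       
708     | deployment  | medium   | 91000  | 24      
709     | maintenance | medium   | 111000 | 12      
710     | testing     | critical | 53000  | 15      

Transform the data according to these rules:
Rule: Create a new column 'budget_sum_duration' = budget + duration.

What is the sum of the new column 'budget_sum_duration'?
1213164

Step 1: For each record, compute budget + duration
Example calculations:
  82000 + 10 = 82010
  151000 + 20 = 151020
  114000 + 22 = 114022
  ...
Step 2: Sum all derived values
Step 3: Total = 1213164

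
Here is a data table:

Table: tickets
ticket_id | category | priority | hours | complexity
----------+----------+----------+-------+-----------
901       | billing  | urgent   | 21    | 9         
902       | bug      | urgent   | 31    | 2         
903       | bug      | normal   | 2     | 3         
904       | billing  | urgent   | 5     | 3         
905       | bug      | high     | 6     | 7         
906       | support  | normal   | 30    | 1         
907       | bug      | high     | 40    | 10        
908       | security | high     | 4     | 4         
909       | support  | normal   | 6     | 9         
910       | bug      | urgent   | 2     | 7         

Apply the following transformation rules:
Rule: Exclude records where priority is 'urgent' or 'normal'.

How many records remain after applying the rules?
3

Step 1: Count records to exclude
  - 4 (urgent) + 3 (normal) = 7 records
Step 2: Total records: 10
Step 3: Remaining = 10 - 7 = 3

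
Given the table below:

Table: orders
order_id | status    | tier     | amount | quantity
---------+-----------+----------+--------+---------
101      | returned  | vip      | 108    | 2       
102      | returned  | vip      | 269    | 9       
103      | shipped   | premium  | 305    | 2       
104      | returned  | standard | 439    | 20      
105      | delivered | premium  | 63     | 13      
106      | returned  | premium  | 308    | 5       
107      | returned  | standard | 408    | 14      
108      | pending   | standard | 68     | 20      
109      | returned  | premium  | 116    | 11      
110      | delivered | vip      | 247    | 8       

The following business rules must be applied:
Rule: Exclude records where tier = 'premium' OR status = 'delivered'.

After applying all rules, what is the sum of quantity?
65

Step 1: Find records where tier = 'premium' OR status = 'delivered'
Step 2: 5 records match, summing to 39
Step 3: Original sum: 104
Step 4: Remaining sum = 104 - 39 = 65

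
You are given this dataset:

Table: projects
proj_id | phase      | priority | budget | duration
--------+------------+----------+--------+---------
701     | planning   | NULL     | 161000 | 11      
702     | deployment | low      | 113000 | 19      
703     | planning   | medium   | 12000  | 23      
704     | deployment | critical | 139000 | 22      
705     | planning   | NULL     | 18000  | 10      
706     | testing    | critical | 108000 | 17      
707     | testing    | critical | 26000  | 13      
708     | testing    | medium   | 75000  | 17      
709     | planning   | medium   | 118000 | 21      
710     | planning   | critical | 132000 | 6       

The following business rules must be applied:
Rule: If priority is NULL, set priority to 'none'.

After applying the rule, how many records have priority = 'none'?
2

Step 1: Count records where priority IS NULL
Step 2: Found 2 records with NULL priority
Step 3: These records will have priority set to 'none'
Step 4: Records already having priority = 'none': 0
Step 5: Answer: 2 + 0 = 2 records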